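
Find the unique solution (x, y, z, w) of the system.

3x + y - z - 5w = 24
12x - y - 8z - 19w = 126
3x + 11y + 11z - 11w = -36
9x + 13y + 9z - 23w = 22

(-1, -3, -5, -5)

Forward elimination on [A|b]:
R2 <- R2 - (4)*R1:  [  0  -5  -4   1  30 ]
R3 <- R3 - (1)*R1:  [   0   10   12   -6  -60 ]
R4 <- R4 - (3)*R1:  [   0   10   12   -8  -50 ]
R3 <- R3 - (-2)*R2:  [  0   0   4  -4   0 ]
R4 <- R4 - (-2)*R2:  [  0   0   4  -6  10 ]
R4 <- R4 - (1)*R3:  [  0   0   0  -2  10 ]
Row echelon form:
[ 3   1  -1  -5  |  24 ]
[ 0  -5  -4   1  |  30 ]
[ 0   0   4  -4  |   0 ]
[ 0   0   0  -2  |  10 ]
Back-substitution:
w = (10) / -2 = -5
z = (0 - (-4)*(-5)) / 4 = -5
y = (30 - (-4)*(-5) - (1)*(-5)) / -5 = -3
x = (24 - (1)*(-3) - (-1)*(-5) - (-5)*(-5)) / 3 = -1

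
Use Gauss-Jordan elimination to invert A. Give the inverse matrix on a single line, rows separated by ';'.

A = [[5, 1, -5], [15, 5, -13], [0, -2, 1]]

inverse = [-7/10 3/10 2/5; -1/2 1/6 -1/3; -1 1/3 1/3]

Gauss-Jordan on [A | I]:
R1 <- (1/5)*R1:  [   1  1/5   -1  |  1/5    0    0 ]
R2 <- R2 - (15)*R1:  [  0   2   2  |  -3   1   0 ]
R2 <- (1/2)*R2:  [    0     1     1  |  -3/2   1/2     0 ]
R1 <- R1 - (1/5)*R2:  [     1      0   -6/5  |    1/2  -1/10      0 ]
R3 <- R3 - (-2)*R2:  [  0   0   3  |  -3   1   1 ]
R3 <- (1/3)*R3:  [   0    0    1  |   -1  1/3  1/3 ]
R1 <- R1 - (-6/5)*R3:  [     1      0      0  |  -7/10   3/10    2/5 ]
R2 <- R2 - (1)*R3:  [    0     1     0  |  -1/2   1/6  -1/3 ]
Right block of [I | A^{-1}] is the inverse:
[ -7/10  3/10   2/5 ]
[  -1/2   1/6  -1/3 ]
[    -1   1/3   1/3 ]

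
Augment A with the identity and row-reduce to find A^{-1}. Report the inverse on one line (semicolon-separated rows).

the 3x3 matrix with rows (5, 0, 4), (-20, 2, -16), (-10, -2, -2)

inverse = [-3/5 -2/15 -2/15; 2 1/2 0; 1 1/6 1/6]

Gauss-Jordan on [A | I]:
R1 <- (1/5)*R1:  [   1    0  4/5  |  1/5    0    0 ]
R2 <- R2 - (-20)*R1:  [ 0  2  0  |  4  1  0 ]
R3 <- R3 - (-10)*R1:  [  0  -2   6  |   2   0   1 ]
R2 <- (1/2)*R2:  [   0    1    0  |    2  1/2    0 ]
R3 <- R3 - (-2)*R2:  [ 0  0  6  |  6  1  1 ]
R3 <- (1/6)*R3:  [   0    0    1  |    1  1/6  1/6 ]
R1 <- R1 - (4/5)*R3:  [     1      0      0  |   -3/5  -2/15  -2/15 ]
Right block of [I | A^{-1}] is the inverse:
[ -3/5  -2/15  -2/15 ]
[    2    1/2      0 ]
[    1    1/6    1/6 ]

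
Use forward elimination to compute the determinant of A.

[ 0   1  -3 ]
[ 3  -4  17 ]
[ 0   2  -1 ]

Forward elimination:
R1 <-> R2   (pivot in column 1 was zero)
[ 3  -4  17 ]
[ 0   1  -3 ]
[ 0   2  -1 ]
R3 <- R3 - (2)*R2:  [ 0  0  5 ]
Upper-triangular form:
[ 3  -4  17 ]
[ 0   1  -3 ]
[ 0   0   5 ]
det(A) = (-1)^1 * (3) * (1) * (5) = -15  (1 row swap -> sign -1)

det(A) = -15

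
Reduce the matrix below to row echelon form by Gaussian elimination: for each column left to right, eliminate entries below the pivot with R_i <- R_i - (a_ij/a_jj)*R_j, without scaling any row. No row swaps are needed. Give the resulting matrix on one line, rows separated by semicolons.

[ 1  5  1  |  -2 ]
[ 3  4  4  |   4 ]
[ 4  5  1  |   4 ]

REF = [1 5 1 -2; 0 -11 1 10; 0 0 -48/11 -18/11]

Forward elimination:
R2 <- R2 - (3)*R1:  [   0  -11    1   10 ]
R3 <- R3 - (4)*R1:  [   0  -15   -3   12 ]
R3 <- R3 - (15/11)*R2:  [      0       0  -48/11  -18/11 ]
Row echelon form:
[ 1    5       1  |      -2 ]
[ 0  -11       1  |      10 ]
[ 0    0  -48/11  |  -18/11 ]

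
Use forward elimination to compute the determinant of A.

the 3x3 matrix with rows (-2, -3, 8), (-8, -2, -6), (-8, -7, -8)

Forward elimination:
R2 <- R2 - (4)*R1:  [   0   10  -38 ]
R3 <- R3 - (4)*R1:  [   0    5  -40 ]
R3 <- R3 - (1/2)*R2:  [   0    0  -21 ]
Upper-triangular form:
[ -2  -3    8 ]
[  0  10  -38 ]
[  0   0  -21 ]
det(A) = (-1)^0 * (-2) * (10) * (-21) = 420  (0 row swaps -> sign +1)

det(A) = 420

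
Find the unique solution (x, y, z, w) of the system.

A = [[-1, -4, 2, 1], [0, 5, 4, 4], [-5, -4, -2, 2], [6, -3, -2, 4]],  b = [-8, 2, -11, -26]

(-1, 2, 1, -3)

Forward elimination on [A|b]:
R3 <- R3 - (5)*R1:  [   0   16  -12   -3   29 ]
R4 <- R4 - (-6)*R1:  [   0  -27   10   10  -74 ]
R3 <- R3 - (16/5)*R2:  [      0       0  -124/5   -79/5   113/5 ]
R4 <- R4 - (-27/5)*R2:  [      0       0   158/5   158/5  -316/5 ]
R4 <- R4 - (-79/62)*R3:  [        0         0         0    711/62  -2133/62 ]
Row echelon form:
[ -1  -4       2       1  |        -8 ]
[  0   5       4       4  |         2 ]
[  0   0  -124/5   -79/5  |     113/5 ]
[  0   0       0  711/62  |  -2133/62 ]
Back-substitution:
w = (-2133/62) / (711/62) = -3
z = (113/5 - (-79/5)*(-3)) / (-124/5) = 1
y = (2 - (4)*(1) - (4)*(-3)) / 5 = 2
x = (-8 - (-4)*(2) - (2)*(1) - (1)*(-3)) / -1 = -1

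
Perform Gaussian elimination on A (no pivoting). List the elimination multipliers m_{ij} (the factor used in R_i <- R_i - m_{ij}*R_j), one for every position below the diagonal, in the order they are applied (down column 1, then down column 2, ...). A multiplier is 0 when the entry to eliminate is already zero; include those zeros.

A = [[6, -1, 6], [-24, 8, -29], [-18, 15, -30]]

multipliers: -4, -3, 3

Forward elimination:
R2 <- R2 - (-4)*R1:  [  0   4  -5 ]
R3 <- R3 - (-3)*R1:  [   0   12  -12 ]
R3 <- R3 - (3)*R2:  [ 0  0  3 ]
Multipliers (in order of application): m_{21} = -4, m_{31} = -3, m_{32} = 3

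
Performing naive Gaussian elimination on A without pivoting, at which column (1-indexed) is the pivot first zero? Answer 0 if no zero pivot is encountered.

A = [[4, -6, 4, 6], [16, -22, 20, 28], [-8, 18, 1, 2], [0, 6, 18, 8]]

Naive forward elimination:
R2 <- R2 - (4)*R1:  [ 0  2  4  4 ]
R3 <- R3 - (-2)*R1:  [  0   6   9  14 ]
R3 <- R3 - (3)*R2:  [  0   0  -3   2 ]
R4 <- R4 - (3)*R2:  [  0   0   6  -4 ]
R4 <- R4 - (-2)*R3:  [ 0  0  0  0 ]
Matrix at this point:
[ 4  -6   4  6 ]
[ 0   2   4  4 ]
[ 0   0  -3  2 ]
[ 0   0   0  0 ]
Pivot entry (4,4) in the last row is zero and there are no rows below to swap with -> zero pivot in column 4 (A is singular).

first zero-pivot column = 4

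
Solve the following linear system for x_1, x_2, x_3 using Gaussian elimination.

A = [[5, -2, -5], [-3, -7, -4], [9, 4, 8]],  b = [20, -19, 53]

(5, 0, 1)

Forward elimination on [A|b]:
R2 <- R2 - (-3/5)*R1:  [     0  -41/5     -7     -7 ]
R3 <- R3 - (9/5)*R1:  [    0  38/5    17    17 ]
R3 <- R3 - (-38/41)*R2:  [      0       0  431/41  431/41 ]
Row echelon form:
[ 5     -2      -5  |      20 ]
[ 0  -41/5      -7  |      -7 ]
[ 0      0  431/41  |  431/41 ]
Back-substitution:
x_3 = (431/41) / (431/41) = 1
x_2 = (-7 - (-7)*(1)) / (-41/5) = 0
x_1 = (20 - (-2)*(0) - (-5)*(1)) / 5 = 5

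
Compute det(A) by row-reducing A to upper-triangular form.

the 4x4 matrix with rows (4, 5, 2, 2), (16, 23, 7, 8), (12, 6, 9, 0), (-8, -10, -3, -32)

det(A) = 72

Forward elimination:
R2 <- R2 - (4)*R1:  [  0   3  -1   0 ]
R3 <- R3 - (3)*R1:  [  0  -9   3  -6 ]
R4 <- R4 - (-2)*R1:  [   0    0    1  -28 ]
R3 <- R3 - (-3)*R2:  [  0   0   0  -6 ]
R3 <-> R4   (pivot in column 3 was zero)
[ 4  5   2    2 ]
[ 0  3  -1    0 ]
[ 0  0   1  -28 ]
[ 0  0   0   -6 ]
Upper-triangular form:
[ 4  5   2    2 ]
[ 0  3  -1    0 ]
[ 0  0   1  -28 ]
[ 0  0   0   -6 ]
det(A) = (-1)^1 * (4) * (3) * (1) * (-6) = 72  (1 row swap -> sign -1)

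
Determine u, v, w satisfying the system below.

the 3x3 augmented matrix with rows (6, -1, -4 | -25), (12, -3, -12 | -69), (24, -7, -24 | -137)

Forward elimination on [A|b]:
R2 <- R2 - (2)*R1:  [   0   -1   -4  -19 ]
R3 <- R3 - (4)*R1:  [   0   -3   -8  -37 ]
R3 <- R3 - (3)*R2:  [  0   0   4  20 ]
Row echelon form:
[ 6  -1  -4  |  -25 ]
[ 0  -1  -4  |  -19 ]
[ 0   0   4  |   20 ]
Back-substitution:
w = (20) / 4 = 5
v = (-19 - (-4)*(5)) / -1 = -1
u = (-25 - (-1)*(-1) - (-4)*(5)) / 6 = -1

(-1, -1, 5)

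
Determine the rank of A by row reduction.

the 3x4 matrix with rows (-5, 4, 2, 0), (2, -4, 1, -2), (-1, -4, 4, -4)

Row reduction:
R2 <- R2 - (-2/5)*R1:  [     0  -12/5    9/5     -2 ]
R3 <- R3 - (1/5)*R1:  [     0  -24/5   18/5     -4 ]
R3 <- R3 - (2)*R2:  [ 0  0  0  0 ]
Row echelon form:
[ -5      4    2   0 ]
[  0  -12/5  9/5  -2 ]
[  0      0    0   0 ]
Nonzero rows / pivot columns: 2

rank(A) = 2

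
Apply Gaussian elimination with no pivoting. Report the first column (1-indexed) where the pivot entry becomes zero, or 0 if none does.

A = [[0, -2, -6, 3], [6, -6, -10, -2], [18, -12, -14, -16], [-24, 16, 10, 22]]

Naive forward elimination:
Pivot entry (1,1) is zero but row 2 has 6 in column 1 -> naive elimination stops; a row interchange (e.g. R1 <-> R2) would be required here.

first zero-pivot column = 1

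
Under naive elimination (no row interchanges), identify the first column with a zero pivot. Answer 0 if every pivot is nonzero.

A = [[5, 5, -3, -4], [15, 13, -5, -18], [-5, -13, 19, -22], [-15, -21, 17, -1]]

Naive forward elimination:
R2 <- R2 - (3)*R1:  [  0  -2   4  -6 ]
R3 <- R3 - (-1)*R1:  [   0   -8   16  -26 ]
R4 <- R4 - (-3)*R1:  [   0   -6    8  -13 ]
R3 <- R3 - (4)*R2:  [  0   0   0  -2 ]
R4 <- R4 - (3)*R2:  [  0   0  -4   5 ]
Matrix at this point:
[ 5   5  -3  -4 ]
[ 0  -2   4  -6 ]
[ 0   0   0  -2 ]
[ 0   0  -4   5 ]
Pivot entry (3,3) is zero but row 4 has -4 in column 3 -> naive elimination stops; a row interchange (e.g. R3 <-> R4) would be required here.

first zero-pivot column = 3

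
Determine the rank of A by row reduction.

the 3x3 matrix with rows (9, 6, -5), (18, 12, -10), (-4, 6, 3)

Row reduction:
R2 <- R2 - (2)*R1:  [ 0  0  0 ]
R3 <- R3 - (-4/9)*R1:  [    0  26/3   7/9 ]
R2 <-> R3   (pivot in column 2 was zero)
[ 9     6   -5 ]
[ 0  26/3  7/9 ]
[ 0     0    0 ]
Row echelon form:
[ 9     6   -5 ]
[ 0  26/3  7/9 ]
[ 0     0    0 ]
Nonzero rows / pivot columns: 2

rank(A) = 2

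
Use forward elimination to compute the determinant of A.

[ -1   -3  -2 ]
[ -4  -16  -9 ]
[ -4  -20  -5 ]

Forward elimination:
R2 <- R2 - (4)*R1:  [  0  -4  -1 ]
R3 <- R3 - (4)*R1:  [  0  -8   3 ]
R3 <- R3 - (2)*R2:  [ 0  0  5 ]
Upper-triangular form:
[ -1  -3  -2 ]
[  0  -4  -1 ]
[  0   0   5 ]
det(A) = (-1)^0 * (-1) * (-4) * (5) = 20  (0 row swaps -> sign +1)

det(A) = 20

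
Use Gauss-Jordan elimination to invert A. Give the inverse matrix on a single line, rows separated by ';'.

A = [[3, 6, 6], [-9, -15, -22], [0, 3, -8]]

Gauss-Jordan on [A | I]:
R1 <- (1/3)*R1:  [   1    2    2  |  1/3    0    0 ]
R2 <- R2 - (-9)*R1:  [  0   3  -4  |   3   1   0 ]
R2 <- (1/3)*R2:  [    0     1  -4/3  |     1   1/3     0 ]
R1 <- R1 - (2)*R2:  [    1     0  14/3  |  -5/3  -2/3     0 ]
R3 <- R3 - (3)*R2:  [  0   0  -4  |  -3  -1   1 ]
R3 <- (1/-4)*R3:  [    0     0     1  |   3/4   1/4  -1/4 ]
R1 <- R1 - (14/3)*R3:  [     1      0      0  |  -31/6  -11/6    7/6 ]
R2 <- R2 - (-4/3)*R3:  [    0     1     0  |     2   2/3  -1/3 ]
Right block of [I | A^{-1}] is the inverse:
[ -31/6  -11/6   7/6 ]
[     2    2/3  -1/3 ]
[   3/4    1/4  -1/4 ]

inverse = [-31/6 -11/6 7/6; 2 2/3 -1/3; 3/4 1/4 -1/4]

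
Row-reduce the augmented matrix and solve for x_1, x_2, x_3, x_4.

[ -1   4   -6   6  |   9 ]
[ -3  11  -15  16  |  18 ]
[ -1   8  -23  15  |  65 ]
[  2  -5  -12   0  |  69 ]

Forward elimination on [A|b]:
R2 <- R2 - (3)*R1:  [  0  -1   3  -2  -9 ]
R3 <- R3 - (1)*R1:  [   0    4  -17    9   56 ]
R4 <- R4 - (-2)*R1:  [   0    3  -24   12   87 ]
R3 <- R3 - (-4)*R2:  [  0   0  -5   1  20 ]
R4 <- R4 - (-3)*R2:  [   0    0  -15    6   60 ]
R4 <- R4 - (3)*R3:  [ 0  0  0  3  0 ]
Row echelon form:
[ -1   4  -6   6  |   9 ]
[  0  -1   3  -2  |  -9 ]
[  0   0  -5   1  |  20 ]
[  0   0   0   3  |   0 ]
Back-substitution:
x_4 = (0) / 3 = 0
x_3 = (20 - (1)*(0)) / -5 = -4
x_2 = (-9 - (3)*(-4) - (-2)*(0)) / -1 = -3
x_1 = (9 - (4)*(-3) - (-6)*(-4) - (6)*(0)) / -1 = 3

(3, -3, -4, 0)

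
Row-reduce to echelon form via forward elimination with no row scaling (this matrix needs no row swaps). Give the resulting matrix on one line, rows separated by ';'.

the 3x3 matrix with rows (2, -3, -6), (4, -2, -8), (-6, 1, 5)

REF = [2 -3 -6; 0 4 4; 0 0 -5]

Forward elimination:
R2 <- R2 - (2)*R1:  [ 0  4  4 ]
R3 <- R3 - (-3)*R1:  [   0   -8  -13 ]
R3 <- R3 - (-2)*R2:  [  0   0  -5 ]
Row echelon form:
[ 2  -3  -6 ]
[ 0   4   4 ]
[ 0   0  -5 ]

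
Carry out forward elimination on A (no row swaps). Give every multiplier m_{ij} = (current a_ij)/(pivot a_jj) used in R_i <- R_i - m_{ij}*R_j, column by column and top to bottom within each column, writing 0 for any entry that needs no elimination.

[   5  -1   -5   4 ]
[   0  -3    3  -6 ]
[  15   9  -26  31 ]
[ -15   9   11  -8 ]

Forward elimination:
R2: entry in column 1 is already 0 -> m_{21} = 0 (no row operation needed)
R3 <- R3 - (3)*R1:  [   0   12  -11   19 ]
R4 <- R4 - (-3)*R1:  [  0   6  -4   4 ]
R3 <- R3 - (-4)*R2:  [  0   0   1  -5 ]
R4 <- R4 - (-2)*R2:  [  0   0   2  -8 ]
R4 <- R4 - (2)*R3:  [ 0  0  0  2 ]
Multipliers (in order of application): m_{21} = 0, m_{31} = 3, m_{41} = -3, m_{32} = -4, m_{42} = -2, m_{43} = 2

multipliers: 0, 3, -3, -4, -2, 2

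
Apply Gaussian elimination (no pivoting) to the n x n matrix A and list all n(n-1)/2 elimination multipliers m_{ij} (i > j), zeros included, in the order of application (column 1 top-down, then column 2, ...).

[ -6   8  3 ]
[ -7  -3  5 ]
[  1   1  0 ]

Forward elimination:
R2 <- R2 - (7/6)*R1:  [     0  -37/3    3/2 ]
R3 <- R3 - (-1/6)*R1:  [   0  7/3  1/2 ]
R3 <- R3 - (-7/37)*R2:  [     0      0  29/37 ]
Multipliers (in order of application): m_{21} = 7/6, m_{31} = -1/6, m_{32} = -7/37

multipliers: 7/6, -1/6, -7/37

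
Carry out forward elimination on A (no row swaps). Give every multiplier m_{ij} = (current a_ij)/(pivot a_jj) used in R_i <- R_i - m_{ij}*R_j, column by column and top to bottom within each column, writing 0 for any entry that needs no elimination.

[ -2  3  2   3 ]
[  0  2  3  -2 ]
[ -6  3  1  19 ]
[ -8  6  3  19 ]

Forward elimination:
R2: entry in column 1 is already 0 -> m_{21} = 0 (no row operation needed)
R3 <- R3 - (3)*R1:  [  0  -6  -5  10 ]
R4 <- R4 - (4)*R1:  [  0  -6  -5   7 ]
R3 <- R3 - (-3)*R2:  [ 0  0  4  4 ]
R4 <- R4 - (-3)*R2:  [ 0  0  4  1 ]
R4 <- R4 - (1)*R3:  [  0   0   0  -3 ]
Multipliers (in order of application): m_{21} = 0, m_{31} = 3, m_{41} = 4, m_{32} = -3, m_{42} = -3, m_{43} = 1

multipliers: 0, 3, 4, -3, -3, 1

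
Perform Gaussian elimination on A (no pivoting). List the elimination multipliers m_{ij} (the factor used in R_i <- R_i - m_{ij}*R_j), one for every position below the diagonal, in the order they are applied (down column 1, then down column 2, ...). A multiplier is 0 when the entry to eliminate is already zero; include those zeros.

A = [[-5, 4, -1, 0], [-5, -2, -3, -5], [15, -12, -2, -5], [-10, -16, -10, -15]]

multipliers: 1, -3, 2, 0, 4, 0

Forward elimination:
R2 <- R2 - (1)*R1:  [  0  -6  -2  -5 ]
R3 <- R3 - (-3)*R1:  [  0   0  -5  -5 ]
R4 <- R4 - (2)*R1:  [   0  -24   -8  -15 ]
R3: entry in column 2 is already 0 -> m_{32} = 0 (no row operation needed)
R4 <- R4 - (4)*R2:  [ 0  0  0  5 ]
R4: entry in column 3 is already 0 -> m_{43} = 0 (no row operation needed)
Multipliers (in order of application): m_{21} = 1, m_{31} = -3, m_{41} = 2, m_{32} = 0, m_{42} = 4, m_{43} = 0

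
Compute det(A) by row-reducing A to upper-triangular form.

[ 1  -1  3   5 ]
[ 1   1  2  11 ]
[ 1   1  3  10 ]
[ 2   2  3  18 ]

det(A) = -10

Forward elimination:
R2 <- R2 - (1)*R1:  [  0   2  -1   6 ]
R3 <- R3 - (1)*R1:  [ 0  2  0  5 ]
R4 <- R4 - (2)*R1:  [  0   4  -3   8 ]
R3 <- R3 - (1)*R2:  [  0   0   1  -1 ]
R4 <- R4 - (2)*R2:  [  0   0  -1  -4 ]
R4 <- R4 - (-1)*R3:  [  0   0   0  -5 ]
Upper-triangular form:
[ 1  -1   3   5 ]
[ 0   2  -1   6 ]
[ 0   0   1  -1 ]
[ 0   0   0  -5 ]
det(A) = (-1)^0 * (1) * (2) * (1) * (-5) = -10  (0 row swaps -> sign +1)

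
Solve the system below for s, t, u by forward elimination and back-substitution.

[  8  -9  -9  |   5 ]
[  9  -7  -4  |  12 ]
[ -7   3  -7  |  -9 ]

Forward elimination on [A|b]:
R2 <- R2 - (9/8)*R1:  [    0  25/8  49/8  51/8 ]
R3 <- R3 - (-7/8)*R1:  [      0   -39/8  -119/8   -37/8 ]
R3 <- R3 - (-39/25)*R2:  [       0        0  -133/25   133/25 ]
Row echelon form:
[ 8    -9       -9  |       5 ]
[ 0  25/8     49/8  |    51/8 ]
[ 0     0  -133/25  |  133/25 ]
Back-substitution:
u = (133/25) / (-133/25) = -1
t = (51/8 - (49/8)*(-1)) / (25/8) = 4
s = (5 - (-9)*(4) - (-9)*(-1)) / 8 = 4

(4, 4, -1)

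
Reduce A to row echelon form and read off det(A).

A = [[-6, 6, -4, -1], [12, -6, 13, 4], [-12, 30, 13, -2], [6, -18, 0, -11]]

det(A) = 432

Forward elimination:
R2 <- R2 - (-2)*R1:  [ 0  6  5  2 ]
R3 <- R3 - (2)*R1:  [  0  18  21   0 ]
R4 <- R4 - (-1)*R1:  [   0  -12   -4  -12 ]
R3 <- R3 - (3)*R2:  [  0   0   6  -6 ]
R4 <- R4 - (-2)*R2:  [  0   0   6  -8 ]
R4 <- R4 - (1)*R3:  [  0   0   0  -2 ]
Upper-triangular form:
[ -6  6  -4  -1 ]
[  0  6   5   2 ]
[  0  0   6  -6 ]
[  0  0   0  -2 ]
det(A) = (-1)^0 * (-6) * (6) * (6) * (-2) = 432  (0 row swaps -> sign +1)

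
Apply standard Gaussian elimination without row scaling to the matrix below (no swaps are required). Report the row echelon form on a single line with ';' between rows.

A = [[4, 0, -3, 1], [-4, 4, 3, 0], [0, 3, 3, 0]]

Forward elimination:
R2 <- R2 - (-1)*R1:  [ 0  4  0  1 ]
R3 <- R3 - (3/4)*R2:  [    0     0     3  -3/4 ]
Row echelon form:
[ 4  0  -3     1 ]
[ 0  4   0     1 ]
[ 0  0   3  -3/4 ]

REF = [4 0 -3 1; 0 4 0 1; 0 0 3 -3/4]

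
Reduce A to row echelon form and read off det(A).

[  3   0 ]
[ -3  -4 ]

det(A) = -12

Forward elimination:
R2 <- R2 - (-1)*R1:  [  0  -4 ]
Upper-triangular form:
[ 3   0 ]
[ 0  -4 ]
det(A) = (-1)^0 * (3) * (-4) = -12  (0 row swaps -> sign +1)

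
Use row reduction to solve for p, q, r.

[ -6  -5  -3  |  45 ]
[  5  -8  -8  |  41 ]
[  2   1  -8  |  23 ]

(-3, -3, -4)

Forward elimination on [A|b]:
R2 <- R2 - (-5/6)*R1:  [     0  -73/6  -21/2  157/2 ]
R3 <- R3 - (-1/3)*R1:  [    0  -2/3    -9    38 ]
R3 <- R3 - (4/73)*R2:  [       0        0  -615/73  2460/73 ]
Row echelon form:
[ -6     -5       -3  |       45 ]
[  0  -73/6    -21/2  |    157/2 ]
[  0      0  -615/73  |  2460/73 ]
Back-substitution:
r = (2460/73) / (-615/73) = -4
q = (157/2 - (-21/2)*(-4)) / (-73/6) = -3
p = (45 - (-5)*(-3) - (-3)*(-4)) / -6 = -3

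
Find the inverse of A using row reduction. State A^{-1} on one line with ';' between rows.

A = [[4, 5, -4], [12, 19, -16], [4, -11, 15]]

inverse = [109/48 -31/48 -1/12; -61/12 19/12 1/3; -13/3 4/3 1/3]

Gauss-Jordan on [A | I]:
R1 <- (1/4)*R1:  [   1  5/4   -1  |  1/4    0    0 ]
R2 <- R2 - (12)*R1:  [  0   4  -4  |  -3   1   0 ]
R3 <- R3 - (4)*R1:  [   0  -16   19  |   -1    0    1 ]
R2 <- (1/4)*R2:  [    0     1    -1  |  -3/4   1/4     0 ]
R1 <- R1 - (5/4)*R2:  [     1      0    1/4  |  19/16  -5/16      0 ]
R3 <- R3 - (-16)*R2:  [   0    0    3  |  -13    4    1 ]
R3 <- (1/3)*R3:  [     0      0      1  |  -13/3    4/3    1/3 ]
R1 <- R1 - (1/4)*R3:  [      1       0       0  |  109/48  -31/48   -1/12 ]
R2 <- R2 - (-1)*R3:  [      0       1       0  |  -61/12   19/12     1/3 ]
Right block of [I | A^{-1}] is the inverse:
[ 109/48  -31/48  -1/12 ]
[ -61/12   19/12    1/3 ]
[  -13/3     4/3    1/3 ]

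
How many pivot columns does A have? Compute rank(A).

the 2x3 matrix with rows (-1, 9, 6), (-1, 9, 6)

Row reduction:
R2 <- R2 - (1)*R1:  [ 0  0  0 ]
Row echelon form:
[ -1  9  6 ]
[  0  0  0 ]
Nonzero rows / pivot columns: 1

rank(A) = 1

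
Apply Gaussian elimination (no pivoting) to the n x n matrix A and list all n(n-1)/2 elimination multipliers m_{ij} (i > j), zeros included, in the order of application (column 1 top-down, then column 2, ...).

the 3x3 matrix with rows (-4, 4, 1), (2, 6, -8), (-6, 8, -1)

multipliers: -1/2, 3/2, 1/4

Forward elimination:
R2 <- R2 - (-1/2)*R1:  [     0      8  -15/2 ]
R3 <- R3 - (3/2)*R1:  [    0     2  -5/2 ]
R3 <- R3 - (1/4)*R2:  [    0     0  -5/8 ]
Multipliers (in order of application): m_{21} = -1/2, m_{31} = 3/2, m_{32} = 1/4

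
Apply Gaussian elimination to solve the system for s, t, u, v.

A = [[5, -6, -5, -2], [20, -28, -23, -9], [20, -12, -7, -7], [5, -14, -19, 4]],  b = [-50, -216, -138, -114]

Forward elimination on [A|b]:
R2 <- R2 - (4)*R1:  [   0   -4   -3   -1  -16 ]
R3 <- R3 - (4)*R1:  [  0  12  13   1  62 ]
R4 <- R4 - (1)*R1:  [   0   -8  -14    6  -64 ]
R3 <- R3 - (-3)*R2:  [  0   0   4  -2  14 ]
R4 <- R4 - (2)*R2:  [   0    0   -8    8  -32 ]
R4 <- R4 - (-2)*R3:  [  0   0   0   4  -4 ]
Row echelon form:
[ 5  -6  -5  -2  |  -50 ]
[ 0  -4  -3  -1  |  -16 ]
[ 0   0   4  -2  |   14 ]
[ 0   0   0   4  |   -4 ]
Back-substitution:
v = (-4) / 4 = -1
u = (14 - (-2)*(-1)) / 4 = 3
t = (-16 - (-3)*(3) - (-1)*(-1)) / -4 = 2
s = (-50 - (-6)*(2) - (-5)*(3) - (-2)*(-1)) / 5 = -5

(-5, 2, 3, -1)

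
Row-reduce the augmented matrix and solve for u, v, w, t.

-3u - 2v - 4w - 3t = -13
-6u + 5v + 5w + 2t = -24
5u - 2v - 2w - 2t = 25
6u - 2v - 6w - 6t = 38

Forward elimination on [A|b]:
R2 <- R2 - (2)*R1:  [  0   9  13   8   2 ]
R3 <- R3 - (-5/3)*R1:  [     0  -16/3  -26/3     -7   10/3 ]
R4 <- R4 - (-2)*R1:  [   0   -6  -14  -12   12 ]
R3 <- R3 - (-16/27)*R2:  [      0       0  -26/27  -61/27  122/27 ]
R4 <- R4 - (-2/3)*R2:  [     0      0  -16/3  -20/3   40/3 ]
R4 <- R4 - (72/13)*R3:  [       0        0        0    76/13  -152/13 ]
Row echelon form:
[ -3  -2      -4      -3  |      -13 ]
[  0   9      13       8  |        2 ]
[  0   0  -26/27  -61/27  |   122/27 ]
[  0   0       0   76/13  |  -152/13 ]
Back-substitution:
t = (-152/13) / (76/13) = -2
w = (122/27 - (-61/27)*(-2)) / (-26/27) = 0
v = (2 - (13)*(0) - (8)*(-2)) / 9 = 2
u = (-13 - (-2)*(2) - (-4)*(0) - (-3)*(-2)) / -3 = 5

(5, 2, 0, -2)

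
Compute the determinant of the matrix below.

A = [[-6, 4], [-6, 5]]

Forward elimination:
R2 <- R2 - (1)*R1:  [ 0  1 ]
Upper-triangular form:
[ -6  4 ]
[  0  1 ]
det(A) = (-1)^0 * (-6) * (1) = -6  (0 row swaps -> sign +1)

det(A) = -6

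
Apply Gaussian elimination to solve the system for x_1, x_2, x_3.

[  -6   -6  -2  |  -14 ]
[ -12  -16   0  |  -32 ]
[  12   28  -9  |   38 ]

(4, -1, -2)

Forward elimination on [A|b]:
R2 <- R2 - (2)*R1:  [  0  -4   4  -4 ]
R3 <- R3 - (-2)*R1:  [   0   16  -13   10 ]
R3 <- R3 - (-4)*R2:  [  0   0   3  -6 ]
Row echelon form:
[ -6  -6  -2  |  -14 ]
[  0  -4   4  |   -4 ]
[  0   0   3  |   -6 ]
Back-substitution:
x_3 = (-6) / 3 = -2
x_2 = (-4 - (4)*(-2)) / -4 = -1
x_1 = (-14 - (-6)*(-1) - (-2)*(-2)) / -6 = 4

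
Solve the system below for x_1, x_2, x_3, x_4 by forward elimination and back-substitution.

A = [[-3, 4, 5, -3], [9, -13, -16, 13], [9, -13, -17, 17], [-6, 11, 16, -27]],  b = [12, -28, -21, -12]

(0, -1, 5, 3)

Forward elimination on [A|b]:
R2 <- R2 - (-3)*R1:  [  0  -1  -1   4   8 ]
R3 <- R3 - (-3)*R1:  [  0  -1  -2   8  15 ]
R4 <- R4 - (2)*R1:  [   0    3    6  -21  -36 ]
R3 <- R3 - (1)*R2:  [  0   0  -1   4   7 ]
R4 <- R4 - (-3)*R2:  [   0    0    3   -9  -12 ]
R4 <- R4 - (-3)*R3:  [ 0  0  0  3  9 ]
Row echelon form:
[ -3   4   5  -3  |  12 ]
[  0  -1  -1   4  |   8 ]
[  0   0  -1   4  |   7 ]
[  0   0   0   3  |   9 ]
Back-substitution:
x_4 = (9) / 3 = 3
x_3 = (7 - (4)*(3)) / -1 = 5
x_2 = (8 - (-1)*(5) - (4)*(3)) / -1 = -1
x_1 = (12 - (4)*(-1) - (5)*(5) - (-3)*(3)) / -3 = 0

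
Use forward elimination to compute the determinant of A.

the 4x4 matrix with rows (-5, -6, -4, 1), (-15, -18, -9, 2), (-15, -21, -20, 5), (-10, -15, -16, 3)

det(A) = 45

Forward elimination:
R2 <- R2 - (3)*R1:  [  0   0   3  -1 ]
R3 <- R3 - (3)*R1:  [  0  -3  -8   2 ]
R4 <- R4 - (2)*R1:  [  0  -3  -8   1 ]
R2 <-> R3   (pivot in column 2 was zero)
[ -5  -6  -4   1 ]
[  0  -3  -8   2 ]
[  0   0   3  -1 ]
[  0  -3  -8   1 ]
R4 <- R4 - (1)*R2:  [  0   0   0  -1 ]
Upper-triangular form:
[ -5  -6  -4   1 ]
[  0  -3  -8   2 ]
[  0   0   3  -1 ]
[  0   0   0  -1 ]
det(A) = (-1)^1 * (-5) * (-3) * (3) * (-1) = 45  (1 row swap -> sign -1)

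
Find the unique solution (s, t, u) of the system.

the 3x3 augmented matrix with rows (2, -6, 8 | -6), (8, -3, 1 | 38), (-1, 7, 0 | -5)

(5, 0, -2)

Forward elimination on [A|b]:
R2 <- R2 - (4)*R1:  [   0   21  -31   62 ]
R3 <- R3 - (-1/2)*R1:  [  0   4   4  -8 ]
R3 <- R3 - (4/21)*R2:  [       0        0   208/21  -416/21 ]
Row echelon form:
[ 2  -6       8  |       -6 ]
[ 0  21     -31  |       62 ]
[ 0   0  208/21  |  -416/21 ]
Back-substitution:
u = (-416/21) / (208/21) = -2
t = (62 - (-31)*(-2)) / 21 = 0
s = (-6 - (-6)*(0) - (8)*(-2)) / 2 = 5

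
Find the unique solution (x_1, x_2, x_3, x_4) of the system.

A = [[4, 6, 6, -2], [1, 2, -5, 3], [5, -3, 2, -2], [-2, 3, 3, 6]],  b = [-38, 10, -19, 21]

(-3, -2, -1, 4)

Forward elimination on [A|b]:
R2 <- R2 - (1/4)*R1:  [     0    1/2  -13/2    7/2   39/2 ]
R3 <- R3 - (5/4)*R1:  [     0  -21/2  -11/2    1/2   57/2 ]
R4 <- R4 - (-1/2)*R1:  [ 0  6  6  5  2 ]
R3 <- R3 - (-21)*R2:  [    0     0  -142    74   438 ]
R4 <- R4 - (12)*R2:  [    0     0    84   -37  -232 ]
R4 <- R4 - (-42/71)*R3:  [       0        0        0   481/71  1924/71 ]
Row echelon form:
[ 4    6      6      -2  |      -38 ]
[ 0  1/2  -13/2     7/2  |     39/2 ]
[ 0    0   -142      74  |      438 ]
[ 0    0      0  481/71  |  1924/71 ]
Back-substitution:
x_4 = (1924/71) / (481/71) = 4
x_3 = (438 - (74)*(4)) / -142 = -1
x_2 = (39/2 - (-13/2)*(-1) - (7/2)*(4)) / (1/2) = -2
x_1 = (-38 - (6)*(-2) - (6)*(-1) - (-2)*(4)) / 4 = -3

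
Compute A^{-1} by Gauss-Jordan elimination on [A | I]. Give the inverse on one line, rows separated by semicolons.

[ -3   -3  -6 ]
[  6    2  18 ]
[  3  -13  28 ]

Gauss-Jordan on [A | I]:
R1 <- (1/-3)*R1:  [    1     1     2  |  -1/3     0     0 ]
R2 <- R2 - (6)*R1:  [  0  -4   6  |   2   1   0 ]
R3 <- R3 - (3)*R1:  [   0  -16   22  |    1    0    1 ]
R2 <- (1/-4)*R2:  [    0     1  -3/2  |  -1/2  -1/4     0 ]
R1 <- R1 - (1)*R2:  [   1    0  7/2  |  1/6  1/4    0 ]
R3 <- R3 - (-16)*R2:  [  0   0  -2  |  -7  -4   1 ]
R3 <- (1/-2)*R3:  [    0     0     1  |   7/2     2  -1/2 ]
R1 <- R1 - (7/2)*R3:  [       1        0        0  |  -145/12    -27/4      7/4 ]
R2 <- R2 - (-3/2)*R3:  [    0     1     0  |  19/4  11/4  -3/4 ]
Right block of [I | A^{-1}] is the inverse:
[ -145/12  -27/4   7/4 ]
[    19/4   11/4  -3/4 ]
[     7/2      2  -1/2 ]

inverse = [-145/12 -27/4 7/4; 19/4 11/4 -3/4; 7/2 2 -1/2]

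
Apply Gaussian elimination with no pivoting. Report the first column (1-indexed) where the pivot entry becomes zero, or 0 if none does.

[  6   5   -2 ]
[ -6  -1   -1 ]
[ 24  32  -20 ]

Naive forward elimination:
R2 <- R2 - (-1)*R1:  [  0   4  -3 ]
R3 <- R3 - (4)*R1:  [   0   12  -12 ]
R3 <- R3 - (3)*R2:  [  0   0  -3 ]
All pivots nonzero; naive elimination completes without hitting a zero pivot.

first zero-pivot column = 0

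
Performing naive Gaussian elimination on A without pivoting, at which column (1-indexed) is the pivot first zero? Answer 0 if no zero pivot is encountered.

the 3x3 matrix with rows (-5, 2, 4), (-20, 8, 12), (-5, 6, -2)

Naive forward elimination:
R2 <- R2 - (4)*R1:  [  0   0  -4 ]
R3 <- R3 - (1)*R1:  [  0   4  -6 ]
Matrix at this point:
[ -5  2   4 ]
[  0  0  -4 ]
[  0  4  -6 ]
Pivot entry (2,2) is zero but row 3 has 4 in column 2 -> naive elimination stops; a row interchange (e.g. R2 <-> R3) would be required here.

first zero-pivot column = 2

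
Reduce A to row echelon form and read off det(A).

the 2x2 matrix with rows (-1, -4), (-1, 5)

det(A) = -9

Forward elimination:
R2 <- R2 - (1)*R1:  [ 0  9 ]
Upper-triangular form:
[ -1  -4 ]
[  0   9 ]
det(A) = (-1)^0 * (-1) * (9) = -9  (0 row swaps -> sign +1)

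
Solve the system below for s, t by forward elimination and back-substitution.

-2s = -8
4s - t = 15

Forward elimination on [A|b]:
R2 <- R2 - (-2)*R1:  [  0  -1  -1 ]
Row echelon form:
[ -2   0  |  -8 ]
[  0  -1  |  -1 ]
Back-substitution:
t = (-1) / -1 = 1
s = (-8) / -2 = 4

(4, 1)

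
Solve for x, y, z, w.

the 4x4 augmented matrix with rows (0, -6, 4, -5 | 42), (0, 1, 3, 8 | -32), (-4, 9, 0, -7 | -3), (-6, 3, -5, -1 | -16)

(1, -3, 1, -4)

Forward elimination on [A|b]:
R1 <-> R3   (pivot in column 1 was zero)
[ -4   9   0  -7   -3 ]
[  0   1   3   8  -32 ]
[  0  -6   4  -5   42 ]
[ -6   3  -5  -1  -16 ]
R4 <- R4 - (3/2)*R1:  [     0  -21/2     -5   19/2  -23/2 ]
R3 <- R3 - (-6)*R2:  [    0     0    22    43  -150 ]
R4 <- R4 - (-21/2)*R2:  [      0       0    53/2   187/2  -695/2 ]
R4 <- R4 - (53/44)*R3:  [        0         0         0   1835/44  -1835/11 ]
Row echelon form:
[ -4  9   0       -7  |        -3 ]
[  0  1   3        8  |       -32 ]
[  0  0  22       43  |      -150 ]
[  0  0   0  1835/44  |  -1835/11 ]
Back-substitution:
w = (-1835/11) / (1835/44) = -4
z = (-150 - (43)*(-4)) / 22 = 1
y = (-32 - (3)*(1) - (8)*(-4)) / 1 = -3
x = (-3 - (9)*(-3) - (-7)*(-4)) / -4 = 1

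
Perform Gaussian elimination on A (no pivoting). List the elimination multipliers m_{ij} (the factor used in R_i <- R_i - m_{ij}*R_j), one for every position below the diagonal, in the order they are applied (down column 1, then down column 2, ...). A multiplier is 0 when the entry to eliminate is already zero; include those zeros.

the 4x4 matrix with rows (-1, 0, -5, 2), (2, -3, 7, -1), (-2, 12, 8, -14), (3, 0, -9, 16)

multipliers: -2, 2, -3, -4, 0, -4

Forward elimination:
R2 <- R2 - (-2)*R1:  [  0  -3  -3   3 ]
R3 <- R3 - (2)*R1:  [   0   12   18  -18 ]
R4 <- R4 - (-3)*R1:  [   0    0  -24   22 ]
R3 <- R3 - (-4)*R2:  [  0   0   6  -6 ]
R4: entry in column 2 is already 0 -> m_{42} = 0 (no row operation needed)
R4 <- R4 - (-4)*R3:  [  0   0   0  -2 ]
Multipliers (in order of application): m_{21} = -2, m_{31} = 2, m_{41} = -3, m_{32} = -4, m_{42} = 0, m_{43} = -4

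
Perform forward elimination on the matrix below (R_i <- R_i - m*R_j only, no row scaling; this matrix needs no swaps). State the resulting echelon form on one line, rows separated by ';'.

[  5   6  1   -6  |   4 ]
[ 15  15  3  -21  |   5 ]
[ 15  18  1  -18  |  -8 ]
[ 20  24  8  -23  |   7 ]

REF = [5 6 1 -6 4; 0 -3 0 -3 -7; 0 0 -2 0 -20; 0 0 0 1 -49]

Forward elimination:
R2 <- R2 - (3)*R1:  [  0  -3   0  -3  -7 ]
R3 <- R3 - (3)*R1:  [   0    0   -2    0  -20 ]
R4 <- R4 - (4)*R1:  [  0   0   4   1  -9 ]
R4 <- R4 - (-2)*R3:  [   0    0    0    1  -49 ]
Row echelon form:
[ 5   6   1  -6  |    4 ]
[ 0  -3   0  -3  |   -7 ]
[ 0   0  -2   0  |  -20 ]
[ 0   0   0   1  |  -49 ]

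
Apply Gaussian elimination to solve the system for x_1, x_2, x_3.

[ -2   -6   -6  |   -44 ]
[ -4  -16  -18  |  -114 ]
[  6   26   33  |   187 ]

(4, 5, 1)

Forward elimination on [A|b]:
R2 <- R2 - (2)*R1:  [   0   -4   -6  -26 ]
R3 <- R3 - (-3)*R1:  [  0   8  15  55 ]
R3 <- R3 - (-2)*R2:  [ 0  0  3  3 ]
Row echelon form:
[ -2  -6  -6  |  -44 ]
[  0  -4  -6  |  -26 ]
[  0   0   3  |    3 ]
Back-substitution:
x_3 = (3) / 3 = 1
x_2 = (-26 - (-6)*(1)) / -4 = 5
x_1 = (-44 - (-6)*(5) - (-6)*(1)) / -2 = 4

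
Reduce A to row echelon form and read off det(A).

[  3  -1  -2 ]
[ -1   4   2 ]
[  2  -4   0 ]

det(A) = 28

Forward elimination:
R2 <- R2 - (-1/3)*R1:  [    0  11/3   4/3 ]
R3 <- R3 - (2/3)*R1:  [     0  -10/3    4/3 ]
R3 <- R3 - (-10/11)*R2:  [     0      0  28/11 ]
Upper-triangular form:
[ 3    -1     -2 ]
[ 0  11/3    4/3 ]
[ 0     0  28/11 ]
det(A) = (-1)^0 * (3) * (11/3) * (28/11) = 28  (0 row swaps -> sign +1)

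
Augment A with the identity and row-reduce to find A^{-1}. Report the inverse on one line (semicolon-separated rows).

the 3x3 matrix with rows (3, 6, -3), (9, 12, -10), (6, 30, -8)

Gauss-Jordan on [A | I]:
R1 <- (1/3)*R1:  [   1    2   -1  |  1/3    0    0 ]
R2 <- R2 - (9)*R1:  [  0  -6  -1  |  -3   1   0 ]
R3 <- R3 - (6)*R1:  [  0  18  -2  |  -2   0   1 ]
R2 <- (1/-6)*R2:  [    0     1   1/6  |   1/2  -1/6     0 ]
R1 <- R1 - (2)*R2:  [    1     0  -4/3  |  -2/3   1/3     0 ]
R3 <- R3 - (18)*R2:  [   0    0   -5  |  -11    3    1 ]
R3 <- (1/-5)*R3:  [    0     0     1  |  11/5  -3/5  -1/5 ]
R1 <- R1 - (-4/3)*R3:  [     1      0      0  |  34/15  -7/15  -4/15 ]
R2 <- R2 - (1/6)*R3:  [     0      1      0  |   2/15  -1/15   1/30 ]
Right block of [I | A^{-1}] is the inverse:
[ 34/15  -7/15  -4/15 ]
[  2/15  -1/15   1/30 ]
[  11/5   -3/5   -1/5 ]

inverse = [34/15 -7/15 -4/15; 2/15 -1/15 1/30; 11/5 -3/5 -1/5]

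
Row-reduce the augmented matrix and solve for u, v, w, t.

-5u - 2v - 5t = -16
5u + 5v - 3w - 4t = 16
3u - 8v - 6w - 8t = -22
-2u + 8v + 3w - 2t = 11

(0, 3, -3, 2)

Forward elimination on [A|b]:
R2 <- R2 - (-1)*R1:  [  0   3  -3  -9   0 ]
R3 <- R3 - (-3/5)*R1:  [      0   -46/5      -6     -11  -158/5 ]
R4 <- R4 - (2/5)*R1:  [    0  44/5     3     0  87/5 ]
R3 <- R3 - (-46/15)*R2:  [      0       0   -76/5  -193/5  -158/5 ]
R4 <- R4 - (44/15)*R2:  [     0      0   59/5  132/5   87/5 ]
R4 <- R4 - (-59/76)*R3:  [       0        0        0  -271/76  -271/38 ]
Row echelon form:
[ -5  -2      0       -5  |      -16 ]
[  0   3     -3       -9  |        0 ]
[  0   0  -76/5   -193/5  |   -158/5 ]
[  0   0      0  -271/76  |  -271/38 ]
Back-substitution:
t = (-271/38) / (-271/76) = 2
w = (-158/5 - (-193/5)*(2)) / (-76/5) = -3
v = (0 - (-3)*(-3) - (-9)*(2)) / 3 = 3
u = (-16 - (-2)*(3) - (-5)*(2)) / -5 = 0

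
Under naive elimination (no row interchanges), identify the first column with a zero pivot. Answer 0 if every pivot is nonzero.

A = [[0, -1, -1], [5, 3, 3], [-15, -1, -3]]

first zero-pivot column = 1

Naive forward elimination:
Pivot entry (1,1) is zero but row 2 has 5 in column 1 -> naive elimination stops; a row interchange (e.g. R1 <-> R2) would be required here.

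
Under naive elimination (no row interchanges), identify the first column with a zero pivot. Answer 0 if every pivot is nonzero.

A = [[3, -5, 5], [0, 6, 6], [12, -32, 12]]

Naive forward elimination:
R3 <- R3 - (4)*R1:  [   0  -12   -8 ]
R3 <- R3 - (-2)*R2:  [ 0  0  4 ]
All pivots nonzero; naive elimination completes without hitting a zero pivot.

first zero-pivot column = 0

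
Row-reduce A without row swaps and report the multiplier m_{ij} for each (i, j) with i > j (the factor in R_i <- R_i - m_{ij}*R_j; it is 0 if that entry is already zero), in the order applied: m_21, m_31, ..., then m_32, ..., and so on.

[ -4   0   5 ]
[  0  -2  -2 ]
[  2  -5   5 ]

Forward elimination:
R2: entry in column 1 is already 0 -> m_{21} = 0 (no row operation needed)
R3 <- R3 - (-1/2)*R1:  [    0    -5  15/2 ]
R3 <- R3 - (5/2)*R2:  [    0     0  25/2 ]
Multipliers (in order of application): m_{21} = 0, m_{31} = -1/2, m_{32} = 5/2

multipliers: 0, -1/2, 5/2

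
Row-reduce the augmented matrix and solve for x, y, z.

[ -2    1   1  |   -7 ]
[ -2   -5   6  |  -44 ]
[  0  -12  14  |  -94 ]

(2, 2, -5)

Forward elimination on [A|b]:
R2 <- R2 - (1)*R1:  [   0   -6    5  -37 ]
R3 <- R3 - (2)*R2:  [   0    0    4  -20 ]
Row echelon form:
[ -2   1  1  |   -7 ]
[  0  -6  5  |  -37 ]
[  0   0  4  |  -20 ]
Back-substitution:
z = (-20) / 4 = -5
y = (-37 - (5)*(-5)) / -6 = 2
x = (-7 - (1)*(2) - (1)*(-5)) / -2 = 2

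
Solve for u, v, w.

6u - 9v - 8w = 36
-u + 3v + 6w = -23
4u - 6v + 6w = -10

(-1, -2, -3)

Forward elimination on [A|b]:
R2 <- R2 - (-1/6)*R1:  [    0   3/2  14/3   -17 ]
R3 <- R3 - (2/3)*R1:  [    0     0  34/3   -34 ]
Row echelon form:
[ 6   -9    -8  |   36 ]
[ 0  3/2  14/3  |  -17 ]
[ 0    0  34/3  |  -34 ]
Back-substitution:
w = (-34) / (34/3) = -3
v = (-17 - (14/3)*(-3)) / (3/2) = -2
u = (36 - (-9)*(-2) - (-8)*(-3)) / 6 = -1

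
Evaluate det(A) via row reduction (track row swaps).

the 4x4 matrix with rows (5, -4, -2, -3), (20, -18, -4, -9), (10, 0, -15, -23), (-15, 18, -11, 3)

det(A) = 100

Forward elimination:
R2 <- R2 - (4)*R1:  [  0  -2   4   3 ]
R3 <- R3 - (2)*R1:  [   0    8  -11  -17 ]
R4 <- R4 - (-3)*R1:  [   0    6  -17   -6 ]
R3 <- R3 - (-4)*R2:  [  0   0   5  -5 ]
R4 <- R4 - (-3)*R2:  [  0   0  -5   3 ]
R4 <- R4 - (-1)*R3:  [  0   0   0  -2 ]
Upper-triangular form:
[ 5  -4  -2  -3 ]
[ 0  -2   4   3 ]
[ 0   0   5  -5 ]
[ 0   0   0  -2 ]
det(A) = (-1)^0 * (5) * (-2) * (5) * (-2) = 100  (0 row swaps -> sign +1)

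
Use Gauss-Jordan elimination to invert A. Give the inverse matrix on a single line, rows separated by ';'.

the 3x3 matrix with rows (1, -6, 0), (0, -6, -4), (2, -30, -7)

Gauss-Jordan on [A | I]:
R3 <- R3 - (2)*R1:  [   0  -18   -7  |   -2    0    1 ]
R2 <- (1/-6)*R2:  [    0     1   2/3  |     0  -1/6     0 ]
R1 <- R1 - (-6)*R2:  [  1   0   4  |   1  -1   0 ]
R3 <- R3 - (-18)*R2:  [  0   0   5  |  -2  -3   1 ]
R3 <- (1/5)*R3:  [    0     0     1  |  -2/5  -3/5   1/5 ]
R1 <- R1 - (4)*R3:  [    1     0     0  |  13/5   7/5  -4/5 ]
R2 <- R2 - (2/3)*R3:  [     0      1      0  |   4/15   7/30  -2/15 ]
Right block of [I | A^{-1}] is the inverse:
[ 13/5   7/5   -4/5 ]
[ 4/15  7/30  -2/15 ]
[ -2/5  -3/5    1/5 ]

inverse = [13/5 7/5 -4/5; 4/15 7/30 -2/15; -2/5 -3/5 1/5]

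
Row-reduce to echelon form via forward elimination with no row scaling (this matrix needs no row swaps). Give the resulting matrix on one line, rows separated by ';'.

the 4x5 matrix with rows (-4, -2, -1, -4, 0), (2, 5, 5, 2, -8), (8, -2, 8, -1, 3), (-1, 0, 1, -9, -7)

REF = [-4 -2 -1 -4 0; 0 4 9/2 0 -8; 0 0 51/4 -9 -9; 0 0 0 -511/68 -375/68]

Forward elimination:
R2 <- R2 - (-1/2)*R1:  [   0    4  9/2    0   -8 ]
R3 <- R3 - (-2)*R1:  [  0  -6   6  -9   3 ]
R4 <- R4 - (1/4)*R1:  [   0  1/2  5/4   -8   -7 ]
R3 <- R3 - (-3/2)*R2:  [    0     0  51/4    -9    -9 ]
R4 <- R4 - (1/8)*R2:  [     0      0  11/16     -8     -6 ]
R4 <- R4 - (11/204)*R3:  [       0        0        0  -511/68  -375/68 ]
Row echelon form:
[ -4  -2    -1       -4        0 ]
[  0   4   9/2        0       -8 ]
[  0   0  51/4       -9       -9 ]
[  0   0     0  -511/68  -375/68 ]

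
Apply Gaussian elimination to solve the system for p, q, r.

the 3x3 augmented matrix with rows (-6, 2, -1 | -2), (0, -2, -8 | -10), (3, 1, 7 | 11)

Forward elimination on [A|b]:
R3 <- R3 - (-1/2)*R1:  [    0     2  13/2    10 ]
R3 <- R3 - (-1)*R2:  [    0     0  -3/2     0 ]
Row echelon form:
[ -6   2    -1  |   -2 ]
[  0  -2    -8  |  -10 ]
[  0   0  -3/2  |    0 ]
Back-substitution:
r = (0) / (-3/2) = 0
q = (-10 - (-8)*(0)) / -2 = 5
p = (-2 - (2)*(5) - (-1)*(0)) / -6 = 2

(2, 5, 0)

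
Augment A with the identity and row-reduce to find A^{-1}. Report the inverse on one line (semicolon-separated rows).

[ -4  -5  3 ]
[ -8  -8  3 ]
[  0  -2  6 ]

inverse = [7/4 -1 -3/8; -2 1 1/2; -2/3 1/3 1/3]

Gauss-Jordan on [A | I]:
R1 <- (1/-4)*R1:  [    1   5/4  -3/4  |  -1/4     0     0 ]
R2 <- R2 - (-8)*R1:  [  0   2  -3  |  -2   1   0 ]
R2 <- (1/2)*R2:  [    0     1  -3/2  |    -1   1/2     0 ]
R1 <- R1 - (5/4)*R2:  [    1     0   9/8  |     1  -5/8     0 ]
R3 <- R3 - (-2)*R2:  [  0   0   3  |  -2   1   1 ]
R3 <- (1/3)*R3:  [    0     0     1  |  -2/3   1/3   1/3 ]
R1 <- R1 - (9/8)*R3:  [    1     0     0  |   7/4    -1  -3/8 ]
R2 <- R2 - (-3/2)*R3:  [   0    1    0  |   -2    1  1/2 ]
Right block of [I | A^{-1}] is the inverse:
[  7/4   -1  -3/8 ]
[   -2    1   1/2 ]
[ -2/3  1/3   1/3 ]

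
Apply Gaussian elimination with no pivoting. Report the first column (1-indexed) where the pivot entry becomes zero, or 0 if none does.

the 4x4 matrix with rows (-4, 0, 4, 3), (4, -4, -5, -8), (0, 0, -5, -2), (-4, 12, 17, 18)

first zero-pivot column = 0

Naive forward elimination:
R2 <- R2 - (-1)*R1:  [  0  -4  -1  -5 ]
R4 <- R4 - (1)*R1:  [  0  12  13  15 ]
R4 <- R4 - (-3)*R2:  [  0   0  10   0 ]
R4 <- R4 - (-2)*R3:  [  0   0   0  -4 ]
All pivots nonzero; naive elimination completes without hitting a zero pivot.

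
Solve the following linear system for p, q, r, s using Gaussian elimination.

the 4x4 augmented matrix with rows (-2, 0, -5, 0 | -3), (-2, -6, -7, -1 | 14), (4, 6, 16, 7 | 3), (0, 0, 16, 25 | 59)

(4, -3, -1, 3)

Forward elimination on [A|b]:
R2 <- R2 - (1)*R1:  [  0  -6  -2  -1  17 ]
R3 <- R3 - (-2)*R1:  [  0   6   6   7  -3 ]
R3 <- R3 - (-1)*R2:  [  0   0   4   6  14 ]
R4 <- R4 - (4)*R3:  [ 0  0  0  1  3 ]
Row echelon form:
[ -2   0  -5   0  |  -3 ]
[  0  -6  -2  -1  |  17 ]
[  0   0   4   6  |  14 ]
[  0   0   0   1  |   3 ]
Back-substitution:
s = (3) / 1 = 3
r = (14 - (6)*(3)) / 4 = -1
q = (17 - (-2)*(-1) - (-1)*(3)) / -6 = -3
p = (-3 - (-5)*(-1)) / -2 = 4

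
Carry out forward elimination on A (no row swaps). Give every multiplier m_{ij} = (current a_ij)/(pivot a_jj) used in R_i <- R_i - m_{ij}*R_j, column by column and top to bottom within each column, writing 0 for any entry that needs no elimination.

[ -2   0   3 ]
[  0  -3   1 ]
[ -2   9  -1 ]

Forward elimination:
R2: entry in column 1 is already 0 -> m_{21} = 0 (no row operation needed)
R3 <- R3 - (1)*R1:  [  0   9  -4 ]
R3 <- R3 - (-3)*R2:  [  0   0  -1 ]
Multipliers (in order of application): m_{21} = 0, m_{31} = 1, m_{32} = -3

multipliers: 0, 1, -3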